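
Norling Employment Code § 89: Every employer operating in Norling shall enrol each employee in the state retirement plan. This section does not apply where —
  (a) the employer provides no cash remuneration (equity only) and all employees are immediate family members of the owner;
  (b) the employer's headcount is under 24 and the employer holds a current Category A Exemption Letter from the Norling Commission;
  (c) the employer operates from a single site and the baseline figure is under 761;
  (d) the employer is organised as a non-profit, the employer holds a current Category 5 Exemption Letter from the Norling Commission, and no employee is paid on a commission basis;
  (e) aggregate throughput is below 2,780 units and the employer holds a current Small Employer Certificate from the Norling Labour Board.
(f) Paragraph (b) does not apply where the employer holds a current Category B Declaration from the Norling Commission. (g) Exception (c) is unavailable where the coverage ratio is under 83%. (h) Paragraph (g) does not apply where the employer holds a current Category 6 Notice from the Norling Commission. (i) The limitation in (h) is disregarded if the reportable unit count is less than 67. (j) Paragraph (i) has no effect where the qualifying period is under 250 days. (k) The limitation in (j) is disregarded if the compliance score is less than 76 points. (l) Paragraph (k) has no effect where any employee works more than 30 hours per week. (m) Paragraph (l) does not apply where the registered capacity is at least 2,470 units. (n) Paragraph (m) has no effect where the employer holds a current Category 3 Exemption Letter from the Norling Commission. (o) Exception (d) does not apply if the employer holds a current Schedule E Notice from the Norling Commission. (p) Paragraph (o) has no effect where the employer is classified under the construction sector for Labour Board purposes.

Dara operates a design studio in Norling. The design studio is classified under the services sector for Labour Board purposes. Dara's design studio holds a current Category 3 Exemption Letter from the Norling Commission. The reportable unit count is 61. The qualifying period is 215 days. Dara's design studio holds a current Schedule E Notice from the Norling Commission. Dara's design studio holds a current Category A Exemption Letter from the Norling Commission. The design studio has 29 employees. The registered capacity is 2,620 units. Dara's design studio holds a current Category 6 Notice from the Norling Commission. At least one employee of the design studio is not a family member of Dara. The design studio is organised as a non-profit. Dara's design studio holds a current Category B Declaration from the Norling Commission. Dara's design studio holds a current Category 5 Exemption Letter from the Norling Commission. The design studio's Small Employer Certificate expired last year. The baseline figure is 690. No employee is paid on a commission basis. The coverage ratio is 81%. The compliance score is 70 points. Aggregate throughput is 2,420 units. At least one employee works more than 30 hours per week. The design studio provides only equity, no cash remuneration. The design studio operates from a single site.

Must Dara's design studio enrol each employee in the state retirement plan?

Exception (a) requires that all employees are immediate family members of the owner; but at least one employee is not a family member, so (a) is unavailable.
Exception (b) does not apply: the employer's headcount is 29, not under 24.
Exception (c)'s conditions are all satisfied: the employer operates from a single site; the baseline figure is 690, under the 761 limit. As to paragraphs (g)–(n): (g) is engaged (the coverage ratio is 81%, under the 83% limit), but is overridden by (h): (h) is triggered — a current Category 6 Notice is held. (i) would limit (h) — the reportable unit count is 61, less than the 67 limit — but (j) sets (i) aside: (j) is engaged — the qualifying period is 215 days, under the 250 days limit. (k) is engaged (the compliance score is 70 points, less than the 76 points limit), but is set aside by (l): (l) applies — at least one employee exceeds 30 hours/week. (m) is engaged (the registered capacity is 2,620 units, meeting the 2,470 units threshold), but is itself disapplied by (n): (n) operates against (m): a current Category 3 Exemption Letter is held. Exception (c) stands.
Exception (d) is satisfied on its face — the employer is a non-profit; a current Category 5 Exemption Letter is held; no employee is paid on commission. However, paragraphs (o)–(p) must be considered: (o) applies — a current Schedule E Notice is held. (p), which would lift (o), is not triggered — the design studio is classified under the services sector. (d) is therefore removed.
Exception (e) requires that the employer holds a current Small Employer Certificate from the Norling Labour Board; but the Small Employer Certificate has expired, so (e) is unavailable.

No — exception (c) applies; Dara's design studio is not required to enrol each employee in the state retirement plan.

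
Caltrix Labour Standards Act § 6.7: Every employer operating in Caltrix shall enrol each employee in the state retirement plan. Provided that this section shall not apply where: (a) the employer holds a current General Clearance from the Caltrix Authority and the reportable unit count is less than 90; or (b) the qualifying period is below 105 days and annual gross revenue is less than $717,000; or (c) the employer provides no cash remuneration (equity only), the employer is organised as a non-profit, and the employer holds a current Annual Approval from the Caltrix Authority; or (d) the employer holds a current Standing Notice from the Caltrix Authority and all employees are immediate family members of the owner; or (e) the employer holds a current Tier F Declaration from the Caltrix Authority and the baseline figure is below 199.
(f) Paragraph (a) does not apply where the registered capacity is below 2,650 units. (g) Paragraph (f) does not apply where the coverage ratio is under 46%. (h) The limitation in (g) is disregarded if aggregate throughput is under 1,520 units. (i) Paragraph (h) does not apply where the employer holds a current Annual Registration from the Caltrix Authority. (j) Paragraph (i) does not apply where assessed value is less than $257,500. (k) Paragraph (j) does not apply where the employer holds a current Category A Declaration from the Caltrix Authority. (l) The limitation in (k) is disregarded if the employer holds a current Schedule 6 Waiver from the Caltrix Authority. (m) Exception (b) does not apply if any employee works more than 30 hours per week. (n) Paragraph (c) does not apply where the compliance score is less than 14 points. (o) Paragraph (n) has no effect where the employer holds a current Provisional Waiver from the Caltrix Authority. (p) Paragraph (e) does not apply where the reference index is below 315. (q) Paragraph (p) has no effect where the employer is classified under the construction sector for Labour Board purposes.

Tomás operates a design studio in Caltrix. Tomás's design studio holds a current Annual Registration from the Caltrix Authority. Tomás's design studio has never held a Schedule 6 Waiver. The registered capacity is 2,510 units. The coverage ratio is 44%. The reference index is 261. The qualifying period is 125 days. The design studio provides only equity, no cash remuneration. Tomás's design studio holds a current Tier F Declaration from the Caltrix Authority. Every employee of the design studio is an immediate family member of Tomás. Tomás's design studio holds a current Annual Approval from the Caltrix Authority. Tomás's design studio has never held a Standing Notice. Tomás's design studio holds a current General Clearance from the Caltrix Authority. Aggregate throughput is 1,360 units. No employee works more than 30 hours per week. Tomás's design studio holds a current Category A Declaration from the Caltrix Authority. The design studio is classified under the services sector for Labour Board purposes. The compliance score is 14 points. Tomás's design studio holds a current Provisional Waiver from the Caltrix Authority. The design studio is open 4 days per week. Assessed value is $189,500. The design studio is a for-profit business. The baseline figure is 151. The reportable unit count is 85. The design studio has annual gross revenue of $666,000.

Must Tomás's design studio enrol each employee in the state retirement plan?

Exception (a)'s conditions are all satisfied: a current General Clearance is held; the reportable unit count is 85, less than the 90 limit. Applying paragraphs (f)–(l): (f) would limit (a) — the registered capacity is 2,510 units, below the 2,650 units limit — but (g) sets (f) aside: (g) operates — the coverage ratio is 44%, under the 46% limit. (h) operates (aggregate throughput is 1,360 units, under the 1,520 units limit), but is displaced by (i): (i) is engaged — a current Annual Registration is held. (j) operates (assessed value is $189,500, less than the $257,500 limit), but yields to (k): (k) operates against (j): a current Category A Declaration is held. (l) is not engaged (no current Schedule 6 Waiver is held), so (k) stands. (a) remains available.
Exception (b) requires that the qualifying period is below 105 days; but the qualifying period is 125 days, not below 105 days, so (b) is unavailable.
Exception (c) fails — the employer is for-profit.
Exception (d) fails — no current Standing Notice is held.
All of (e)'s requirements are met (a current Tier F Declaration is held; the baseline figure is 151, below the 199 limit). But applying paragraphs (p)–(q): (p) is triggered — the reference index is 261, below the 315 limit. (q), which would lift (p), is not engaged — the design studio is classified under the services sector. So (e) is unavailable.

No — exception (a) applies; Tomás's design studio is not required to enrol each employee in the state retirement plan.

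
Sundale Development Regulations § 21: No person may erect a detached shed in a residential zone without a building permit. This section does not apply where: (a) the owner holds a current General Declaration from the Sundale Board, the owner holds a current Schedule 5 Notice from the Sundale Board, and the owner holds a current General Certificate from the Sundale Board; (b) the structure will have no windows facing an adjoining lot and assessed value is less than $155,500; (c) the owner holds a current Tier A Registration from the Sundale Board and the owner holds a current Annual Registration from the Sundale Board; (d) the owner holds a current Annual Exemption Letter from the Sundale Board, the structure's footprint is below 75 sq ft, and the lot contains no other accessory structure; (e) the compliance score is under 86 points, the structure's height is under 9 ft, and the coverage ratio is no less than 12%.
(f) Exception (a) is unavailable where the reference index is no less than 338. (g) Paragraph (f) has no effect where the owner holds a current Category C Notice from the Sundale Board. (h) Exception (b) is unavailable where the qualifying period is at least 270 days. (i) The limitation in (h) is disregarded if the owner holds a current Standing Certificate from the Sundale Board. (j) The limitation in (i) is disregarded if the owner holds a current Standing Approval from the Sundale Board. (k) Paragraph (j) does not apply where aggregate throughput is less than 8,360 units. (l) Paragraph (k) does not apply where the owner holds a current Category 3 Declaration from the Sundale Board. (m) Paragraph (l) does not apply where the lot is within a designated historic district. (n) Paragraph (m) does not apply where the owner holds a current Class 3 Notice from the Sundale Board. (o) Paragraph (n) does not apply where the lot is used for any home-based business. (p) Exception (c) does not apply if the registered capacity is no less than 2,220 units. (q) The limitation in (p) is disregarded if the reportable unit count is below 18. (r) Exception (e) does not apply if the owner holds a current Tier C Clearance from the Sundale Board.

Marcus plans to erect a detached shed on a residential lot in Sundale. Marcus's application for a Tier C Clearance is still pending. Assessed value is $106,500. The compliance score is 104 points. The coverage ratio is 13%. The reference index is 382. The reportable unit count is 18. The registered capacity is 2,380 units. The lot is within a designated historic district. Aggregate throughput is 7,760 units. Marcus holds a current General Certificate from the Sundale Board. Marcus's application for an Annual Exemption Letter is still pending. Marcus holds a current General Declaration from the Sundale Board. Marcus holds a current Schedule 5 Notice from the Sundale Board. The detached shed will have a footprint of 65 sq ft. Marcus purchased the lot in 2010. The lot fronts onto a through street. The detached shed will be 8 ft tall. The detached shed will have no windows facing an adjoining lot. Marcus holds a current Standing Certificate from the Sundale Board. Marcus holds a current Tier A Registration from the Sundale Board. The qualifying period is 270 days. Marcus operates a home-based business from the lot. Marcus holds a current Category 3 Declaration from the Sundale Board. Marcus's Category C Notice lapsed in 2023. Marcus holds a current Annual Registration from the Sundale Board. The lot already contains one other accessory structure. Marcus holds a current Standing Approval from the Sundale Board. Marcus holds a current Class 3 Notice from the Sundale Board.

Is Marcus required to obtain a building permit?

Exception (a) is satisfied on its face — a current General Declaration is held; a current Schedule 5 Notice is held; a current General Certificate is held. Turning to paragraphs (f)–(g): (f) operates against (a): the reference index is 382, meeting the 338 threshold. (g) is not engaged (there is no Category C Notice in force), so (f) stands. Exception (a) does not apply.
All of (b)'s requirements are met (no windows face an adjoining lot; assessed value is $106,500, less than the $155,500 limit). Applying paragraphs (h)–(o): (h) would limit (b) — the qualifying period is 270 days, meeting the 270 days threshold — but (i) sets (h) aside: (i) operates against (h): a current Standing Certificate is held. (j) is engaged (a current Standing Approval is held), but is displaced by (k): (k) operates against (j): aggregate throughput is 7,760 units, less than the 8,360 units limit. (l) operates (a current Category 3 Declaration is held), but is overridden by (m): (m) operates against (l): the lot is in a historic district. (n) applies (a current Class 3 Notice is held), but is overridden by (o): (o) operates against (n): a home-based business operates on the lot. So (b) applies.
All of (c)'s requirements are met (a current Tier A Registration is held; a current Annual Registration is held). However, paragraphs (p)–(q) must be considered: (p) is engaged — the registered capacity is 2,380 units, meeting the 2,220 units threshold. (q), which would lift (p), is not engaged — the reportable unit count is 18, not below 18. Exception (c) does not apply.
Exception (d) requires that the owner holds a current Annual Exemption Letter from the Sundale Board; but no current Annual Exemption Letter is held, so (d) is unavailable.
Exception (e) requires that the compliance score is under 86 points; but the compliance score is 104 points, not under 86 points, so (e) is unavailable.

No — exception (b) applies; Marcus does not need a building permit.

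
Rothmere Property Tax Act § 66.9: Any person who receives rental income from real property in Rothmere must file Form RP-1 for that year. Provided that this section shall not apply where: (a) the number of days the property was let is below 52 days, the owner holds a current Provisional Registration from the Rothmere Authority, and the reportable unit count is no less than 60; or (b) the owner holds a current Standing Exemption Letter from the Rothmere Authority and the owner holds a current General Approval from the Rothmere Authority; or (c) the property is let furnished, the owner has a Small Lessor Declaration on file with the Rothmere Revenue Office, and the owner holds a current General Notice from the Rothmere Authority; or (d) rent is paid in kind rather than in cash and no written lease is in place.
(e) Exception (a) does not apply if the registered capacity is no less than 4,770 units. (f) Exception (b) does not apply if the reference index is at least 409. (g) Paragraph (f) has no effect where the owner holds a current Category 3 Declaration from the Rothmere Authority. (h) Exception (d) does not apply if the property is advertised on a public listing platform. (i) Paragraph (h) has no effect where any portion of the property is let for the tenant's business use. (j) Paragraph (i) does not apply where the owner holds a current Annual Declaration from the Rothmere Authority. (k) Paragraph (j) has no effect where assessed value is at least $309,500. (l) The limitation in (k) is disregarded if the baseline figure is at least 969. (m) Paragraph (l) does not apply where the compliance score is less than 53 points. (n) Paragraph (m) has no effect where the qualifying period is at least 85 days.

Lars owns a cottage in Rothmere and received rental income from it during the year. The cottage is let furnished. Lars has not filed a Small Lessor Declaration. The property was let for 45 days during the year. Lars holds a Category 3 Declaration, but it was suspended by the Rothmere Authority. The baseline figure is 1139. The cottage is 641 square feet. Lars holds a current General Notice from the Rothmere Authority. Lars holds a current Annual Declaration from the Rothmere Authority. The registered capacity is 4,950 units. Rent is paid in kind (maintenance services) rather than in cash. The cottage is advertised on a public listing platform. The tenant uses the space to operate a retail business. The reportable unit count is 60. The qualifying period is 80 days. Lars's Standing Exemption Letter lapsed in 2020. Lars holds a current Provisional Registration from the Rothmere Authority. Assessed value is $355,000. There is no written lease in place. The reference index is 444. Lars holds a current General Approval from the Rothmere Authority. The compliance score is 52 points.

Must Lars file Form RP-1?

No — exception (d) applies; Lars is not required to file Form RP-1.

Exception (a): the number of days the property was let is 45 days, below the 52 days limit; a current Provisional Registration is held; the reportable unit count is 60, meeting the 60 threshold — every condition holds. But applying paragraph (e): (e) is engaged — the registered capacity is 4,950 units, meeting the 4,770 units threshold. So (a) is unavailable.
Exception (b) requires that the owner holds a current Standing Exemption Letter from the Rothmere Authority; but no current Standing Exemption Letter is held, so (b) is unavailable.
Exception (c) does not apply: no Small Lessor Declaration is on file.
Exception (d) is satisfied on its face — rent is paid in kind; there is no written lease. As to paragraphs (h)–(n): (h) would limit (d) — the property is publicly advertised — but (i) sets (h) aside: (i) operates against (h): the space is let for business use. (j) is engaged (a current Annual Declaration is held), but is itself disapplied by (k): (k) applies — assessed value is $355,000, meeting the $309,500 threshold. (l) is triggered (the baseline figure is 1,139, meeting the 969 threshold), but yields to (m): (m) operates against (l): the compliance score is 52 points, less than the 53 points limit. (n), which would lift (m), does not operate here — the qualifying period is 80 days, short of 85 days. So (d) applies.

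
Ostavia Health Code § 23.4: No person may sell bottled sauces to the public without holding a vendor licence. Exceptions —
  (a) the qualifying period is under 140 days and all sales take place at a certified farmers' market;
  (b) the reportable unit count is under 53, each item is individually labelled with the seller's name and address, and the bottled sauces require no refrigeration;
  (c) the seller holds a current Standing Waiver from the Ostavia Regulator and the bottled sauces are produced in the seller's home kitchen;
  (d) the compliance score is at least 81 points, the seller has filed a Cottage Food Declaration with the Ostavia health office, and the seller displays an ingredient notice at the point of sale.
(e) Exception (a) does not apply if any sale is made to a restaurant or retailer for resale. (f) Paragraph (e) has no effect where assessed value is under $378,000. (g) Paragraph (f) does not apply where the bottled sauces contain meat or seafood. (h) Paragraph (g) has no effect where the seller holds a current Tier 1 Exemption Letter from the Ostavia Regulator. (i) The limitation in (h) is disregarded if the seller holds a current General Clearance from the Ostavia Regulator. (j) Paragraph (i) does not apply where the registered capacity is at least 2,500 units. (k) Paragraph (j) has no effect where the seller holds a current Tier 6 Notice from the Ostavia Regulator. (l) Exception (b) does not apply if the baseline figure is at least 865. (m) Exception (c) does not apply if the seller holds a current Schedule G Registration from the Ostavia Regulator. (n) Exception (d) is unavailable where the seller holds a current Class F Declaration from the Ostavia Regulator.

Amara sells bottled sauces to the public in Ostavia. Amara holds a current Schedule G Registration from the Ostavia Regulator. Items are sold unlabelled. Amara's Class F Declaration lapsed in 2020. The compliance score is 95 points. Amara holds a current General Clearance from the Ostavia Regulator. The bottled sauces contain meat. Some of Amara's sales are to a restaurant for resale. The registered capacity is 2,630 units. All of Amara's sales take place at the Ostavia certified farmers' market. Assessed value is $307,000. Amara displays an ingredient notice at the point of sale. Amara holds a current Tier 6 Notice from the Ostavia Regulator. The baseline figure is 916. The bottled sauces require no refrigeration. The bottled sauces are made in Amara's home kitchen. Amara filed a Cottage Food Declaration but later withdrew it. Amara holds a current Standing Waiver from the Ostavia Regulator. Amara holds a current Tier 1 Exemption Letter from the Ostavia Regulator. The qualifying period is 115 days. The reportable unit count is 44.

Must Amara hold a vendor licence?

Yes — Amara must hold a vendor licence.

Exception (a) is satisfied on its face — the qualifying period is 115 days, under the 140 days limit; all sales are at a certified farmers' market. However, paragraphs (e)–(k) must be considered: (e) operates against (a): some sales are to a restaurant for resale. (f) operates (assessed value is $307,000, under the $378,000 limit), but is overridden by (g): (g) operates against (f): the bottled sauces contain meat. (h) would limit (g) — a current Tier 1 Exemption Letter is held — but (i) sets (h) aside: (i) is engaged — a current General Clearance is held. (j) would limit (i) — the registered capacity is 2,630 units, meeting the 2,500 units threshold — but (k) sets (j) aside: (k) is triggered — a current Tier 6 Notice is held. (a) is therefore removed.
Exception (b) requires that each item is individually labelled with the seller's name and address; but items are sold unlabelled, so (b) is unavailable.
Exception (c): a current Standing Waiver is held; the bottled sauces are home-kitchen produced — every condition holds. But applying paragraph (m): (m) operates against (c): a current Schedule G Registration is held. So (c) is unavailable.
Exception (d) does not apply: the Cottage Food Declaration was withdrawn.
No exception displaces § 23.4.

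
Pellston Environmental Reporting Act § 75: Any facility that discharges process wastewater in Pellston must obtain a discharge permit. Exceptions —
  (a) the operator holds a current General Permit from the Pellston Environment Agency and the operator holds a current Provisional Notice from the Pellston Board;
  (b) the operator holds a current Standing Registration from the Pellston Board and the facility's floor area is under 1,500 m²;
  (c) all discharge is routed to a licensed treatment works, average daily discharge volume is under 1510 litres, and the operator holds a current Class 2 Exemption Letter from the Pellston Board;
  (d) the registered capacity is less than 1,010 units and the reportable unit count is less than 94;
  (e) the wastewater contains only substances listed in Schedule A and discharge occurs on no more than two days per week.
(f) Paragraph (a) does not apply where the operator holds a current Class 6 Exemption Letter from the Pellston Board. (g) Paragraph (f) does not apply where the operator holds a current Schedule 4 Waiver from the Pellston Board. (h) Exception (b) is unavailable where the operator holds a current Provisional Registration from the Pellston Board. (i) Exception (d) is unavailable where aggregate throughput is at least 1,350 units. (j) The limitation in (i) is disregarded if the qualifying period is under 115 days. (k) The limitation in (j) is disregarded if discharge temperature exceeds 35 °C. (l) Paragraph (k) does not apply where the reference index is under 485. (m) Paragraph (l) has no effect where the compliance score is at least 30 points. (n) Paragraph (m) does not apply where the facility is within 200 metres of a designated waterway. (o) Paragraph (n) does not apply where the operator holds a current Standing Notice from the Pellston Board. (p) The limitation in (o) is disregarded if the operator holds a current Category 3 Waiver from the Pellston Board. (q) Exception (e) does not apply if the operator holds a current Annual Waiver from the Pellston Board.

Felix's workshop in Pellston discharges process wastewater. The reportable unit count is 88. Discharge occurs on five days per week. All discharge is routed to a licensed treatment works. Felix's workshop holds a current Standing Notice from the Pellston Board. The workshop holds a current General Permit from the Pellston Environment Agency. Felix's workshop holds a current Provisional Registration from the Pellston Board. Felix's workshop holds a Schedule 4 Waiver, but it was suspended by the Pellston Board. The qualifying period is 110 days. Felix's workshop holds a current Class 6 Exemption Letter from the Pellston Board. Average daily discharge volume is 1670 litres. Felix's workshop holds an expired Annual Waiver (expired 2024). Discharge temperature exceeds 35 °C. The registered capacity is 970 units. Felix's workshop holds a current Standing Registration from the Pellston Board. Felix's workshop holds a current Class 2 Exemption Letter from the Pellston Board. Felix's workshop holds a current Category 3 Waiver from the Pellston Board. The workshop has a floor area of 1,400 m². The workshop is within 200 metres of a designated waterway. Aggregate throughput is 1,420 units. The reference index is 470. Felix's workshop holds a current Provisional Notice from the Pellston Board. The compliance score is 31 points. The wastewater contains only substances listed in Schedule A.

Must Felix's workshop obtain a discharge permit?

All of (a)'s requirements are met (a current General Permit is held; a current Provisional Notice is held). Turning to paragraphs (f)–(g): (f) is triggered — a current Class 6 Exemption Letter is held. (g), which would lift (f), does not operate here — the Schedule 4 Waiver is not current. (a) is therefore removed.
All of (b)'s requirements are met (a current Standing Registration is held; the facility's floor area is 1,400 m², under the 1,500 m² limit). Turning to paragraph (h): (h) operates against (b): a current Provisional Registration is held. So (b) is unavailable.
Exception (c) requires that average daily discharge volume is under 1510 litres; but average daily discharge volume is 1670 litres, not under 1510 litres, so (c) is unavailable.
Exception (d)'s conditions are all satisfied: the registered capacity is 970 units, less than the 1,010 units limit; the reportable unit count is 88, less than the 94 limit. Under paragraphs (i)–(p): (i) is engaged (aggregate throughput is 1,420 units, meeting the 1,350 units threshold), but is itself disapplied by (j): (j) operates — the qualifying period is 110 days, under the 115 days limit. (k) operates (discharge temperature exceeds 35 °C), but is set aside by (l): (l) operates against (k): the reference index is 470, under the 485 limit. (m) would limit (l) — the compliance score is 31 points, meeting the 30 points threshold — but (n) sets (m) aside: (n) operates against (m): the workshop is within 200 m of a designated waterway. (o) operates (a current Standing Notice is held), but yields to (p): (p) is triggered — a current Category 3 Waiver is held. Exception (d) stands.
Exception (e) does not apply: discharge occurs on five days per week.

No — exception (d) applies; Felix's workshop is not required to obtain a discharge permit.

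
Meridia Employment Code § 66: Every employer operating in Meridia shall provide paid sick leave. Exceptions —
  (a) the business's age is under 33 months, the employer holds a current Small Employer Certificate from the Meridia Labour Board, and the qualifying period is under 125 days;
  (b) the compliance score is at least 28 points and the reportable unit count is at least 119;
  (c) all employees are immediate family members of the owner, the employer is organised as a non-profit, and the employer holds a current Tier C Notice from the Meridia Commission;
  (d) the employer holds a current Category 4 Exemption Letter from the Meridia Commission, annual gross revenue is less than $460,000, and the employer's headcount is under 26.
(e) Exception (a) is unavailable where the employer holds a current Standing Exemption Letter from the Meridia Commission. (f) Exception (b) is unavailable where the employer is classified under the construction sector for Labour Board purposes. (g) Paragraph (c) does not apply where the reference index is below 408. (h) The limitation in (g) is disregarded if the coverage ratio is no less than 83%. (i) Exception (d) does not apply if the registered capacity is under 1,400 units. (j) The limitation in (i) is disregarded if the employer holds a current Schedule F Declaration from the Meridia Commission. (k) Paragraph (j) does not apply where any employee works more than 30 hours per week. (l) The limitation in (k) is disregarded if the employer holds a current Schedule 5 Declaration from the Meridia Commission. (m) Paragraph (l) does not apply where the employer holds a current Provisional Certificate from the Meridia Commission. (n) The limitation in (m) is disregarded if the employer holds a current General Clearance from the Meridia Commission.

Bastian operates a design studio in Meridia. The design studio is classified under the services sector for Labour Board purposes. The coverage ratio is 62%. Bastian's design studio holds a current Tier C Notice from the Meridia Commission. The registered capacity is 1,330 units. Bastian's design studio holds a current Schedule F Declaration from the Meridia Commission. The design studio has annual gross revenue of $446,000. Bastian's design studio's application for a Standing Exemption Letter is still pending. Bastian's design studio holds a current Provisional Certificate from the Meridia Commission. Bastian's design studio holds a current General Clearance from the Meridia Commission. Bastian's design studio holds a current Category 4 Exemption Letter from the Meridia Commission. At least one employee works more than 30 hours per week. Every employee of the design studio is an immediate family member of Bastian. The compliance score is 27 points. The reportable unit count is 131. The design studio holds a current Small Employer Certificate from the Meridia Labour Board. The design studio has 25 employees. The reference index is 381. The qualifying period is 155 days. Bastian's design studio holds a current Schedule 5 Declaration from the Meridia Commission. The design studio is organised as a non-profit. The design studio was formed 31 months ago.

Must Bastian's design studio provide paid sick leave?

No — exception (d) applies; Bastian's design studio is not required to provide paid sick leave.

Exception (a) requires that the qualifying period is under 125 days; but the qualifying period is 155 days, not under 125 days, so (a) is unavailable.
Exception (b) fails — the compliance score is 27 points, short of 28 points.
All of (c)'s requirements are met (every employee is an immediate family member; the employer is a non-profit; a current Tier C Notice is held). However, paragraphs (g)–(h) must be considered: (g) operates against (c): the reference index is 381, below the 408 limit. (h), which would lift (g), is inapplicable — the coverage ratio is 62%, short of 83%. So (c) is unavailable.
Exception (d): a current Category 4 Exemption Letter is held; annual gross revenue is $446,000, less than the $460,000 limit; the employer's headcount is 25, under the 26 limit — every condition holds. Considering the limiting provisions: (i) would limit (d) — the registered capacity is 1,330 units, under the 1,400 units limit — but (j) sets (i) aside: (j) operates against (i): a current Schedule F Declaration is held. (k) would limit (j) — at least one employee exceeds 30 hours/week — but (l) sets (k) aside: (l) operates against (k): a current Schedule 5 Declaration is held. (m) would limit (l) — a current Provisional Certificate is held — but (n) sets (m) aside: (n) operates against (m): a current General Clearance is held. (d) remains available.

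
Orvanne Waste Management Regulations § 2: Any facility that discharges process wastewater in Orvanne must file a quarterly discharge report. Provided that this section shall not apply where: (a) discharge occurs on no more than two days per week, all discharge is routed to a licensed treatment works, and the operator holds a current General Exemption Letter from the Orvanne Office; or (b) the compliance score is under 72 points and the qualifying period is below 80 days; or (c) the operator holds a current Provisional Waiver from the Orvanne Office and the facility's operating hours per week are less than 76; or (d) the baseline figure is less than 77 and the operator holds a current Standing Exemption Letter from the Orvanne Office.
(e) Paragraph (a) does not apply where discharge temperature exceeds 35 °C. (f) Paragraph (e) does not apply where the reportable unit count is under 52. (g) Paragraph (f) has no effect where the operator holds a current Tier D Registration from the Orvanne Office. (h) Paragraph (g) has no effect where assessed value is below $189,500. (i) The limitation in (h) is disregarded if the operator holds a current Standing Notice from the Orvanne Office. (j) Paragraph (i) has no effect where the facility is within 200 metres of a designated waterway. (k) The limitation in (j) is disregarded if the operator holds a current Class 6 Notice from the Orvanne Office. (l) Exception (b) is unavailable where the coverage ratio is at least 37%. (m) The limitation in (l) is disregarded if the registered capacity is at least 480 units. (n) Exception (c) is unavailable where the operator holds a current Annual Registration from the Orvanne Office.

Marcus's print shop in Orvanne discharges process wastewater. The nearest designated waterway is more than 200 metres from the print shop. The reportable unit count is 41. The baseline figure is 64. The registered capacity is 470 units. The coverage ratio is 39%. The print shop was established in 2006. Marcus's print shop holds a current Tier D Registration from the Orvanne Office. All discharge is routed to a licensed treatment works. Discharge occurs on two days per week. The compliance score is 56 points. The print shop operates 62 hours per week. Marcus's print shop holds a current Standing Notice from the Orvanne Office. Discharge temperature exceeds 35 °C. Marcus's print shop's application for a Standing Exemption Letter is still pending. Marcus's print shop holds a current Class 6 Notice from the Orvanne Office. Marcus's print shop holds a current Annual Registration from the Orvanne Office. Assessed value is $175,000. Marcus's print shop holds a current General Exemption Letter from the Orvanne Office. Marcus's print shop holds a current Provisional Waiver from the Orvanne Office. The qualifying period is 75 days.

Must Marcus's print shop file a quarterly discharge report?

Yes — Marcus's print shop must file a quarterly discharge report.

Exception (a): discharge occurs on no more than two days per week; discharge is routed to a licensed treatment works; a current General Exemption Letter is held — every condition holds. But applying paragraphs (e)–(k): (e) operates against (a): discharge temperature exceeds 35 °C. (f) operates (the reportable unit count is 41, under the 52 limit), but is overridden by (g): (g) applies — a current Tier D Registration is held. (h) would limit (g) — assessed value is $175,000, below the $189,500 limit — but (i) sets (h) aside: (i) operates against (h): a current Standing Notice is held. (j), which would lift (i), is inapplicable — the print shop is more than 200 m from any designated waterway. So (a) is unavailable.
Exception (b): the compliance score is 56 points, under the 72 points limit; the qualifying period is 75 days, below the 80 days limit — every condition holds. But: (l) operates — the coverage ratio is 39%, meeting the 37% threshold. (m), which would lift (l), is not engaged — the registered capacity is 470 units, short of 480 units. Exception (b) does not apply.
Exception (c): a current Provisional Waiver is held; the facility's operating hours per week are 62, less than the 76 limit — every condition holds. Turning to paragraph (n): (n) operates against (c): a current Annual Registration is held. (c) is therefore removed.
Exception (d) does not apply: there is no Standing Exemption Letter in force.
No exception is made out. Marcus's print shop falls within the general rule.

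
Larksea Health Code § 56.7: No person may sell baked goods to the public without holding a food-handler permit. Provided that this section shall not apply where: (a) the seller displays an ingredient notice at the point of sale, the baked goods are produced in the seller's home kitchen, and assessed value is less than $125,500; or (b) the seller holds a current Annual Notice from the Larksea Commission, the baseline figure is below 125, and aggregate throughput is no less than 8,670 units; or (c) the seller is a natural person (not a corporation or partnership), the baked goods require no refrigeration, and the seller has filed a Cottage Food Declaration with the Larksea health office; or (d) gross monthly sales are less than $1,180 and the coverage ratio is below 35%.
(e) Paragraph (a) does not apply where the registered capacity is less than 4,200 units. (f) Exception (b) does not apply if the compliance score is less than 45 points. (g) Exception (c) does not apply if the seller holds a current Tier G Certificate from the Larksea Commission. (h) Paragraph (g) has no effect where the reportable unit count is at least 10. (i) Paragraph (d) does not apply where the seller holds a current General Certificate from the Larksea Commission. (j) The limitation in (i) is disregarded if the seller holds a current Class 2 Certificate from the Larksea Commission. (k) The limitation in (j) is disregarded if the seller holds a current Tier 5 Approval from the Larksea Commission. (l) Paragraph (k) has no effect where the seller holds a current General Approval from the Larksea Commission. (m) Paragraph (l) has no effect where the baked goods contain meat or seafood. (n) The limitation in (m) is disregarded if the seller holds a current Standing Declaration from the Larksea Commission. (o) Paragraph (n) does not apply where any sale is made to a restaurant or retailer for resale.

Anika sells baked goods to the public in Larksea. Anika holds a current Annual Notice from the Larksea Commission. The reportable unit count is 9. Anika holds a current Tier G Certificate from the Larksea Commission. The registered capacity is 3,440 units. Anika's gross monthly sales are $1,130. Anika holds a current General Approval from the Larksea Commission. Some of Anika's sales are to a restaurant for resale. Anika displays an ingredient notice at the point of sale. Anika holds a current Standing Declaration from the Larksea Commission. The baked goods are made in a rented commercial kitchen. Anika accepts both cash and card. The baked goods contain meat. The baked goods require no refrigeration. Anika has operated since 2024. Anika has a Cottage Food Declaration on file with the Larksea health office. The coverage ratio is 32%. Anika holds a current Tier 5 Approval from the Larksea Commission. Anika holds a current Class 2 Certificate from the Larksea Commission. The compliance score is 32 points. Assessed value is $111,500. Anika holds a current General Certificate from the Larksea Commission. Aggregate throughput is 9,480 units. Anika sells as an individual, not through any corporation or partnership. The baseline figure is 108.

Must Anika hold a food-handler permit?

Yes — Anika must hold a food-handler permit.

Exception (a) fails — the baked goods are made in a commercial kitchen, not a home kitchen.
Exception (b)'s conditions are all satisfied: a current Annual Notice is held; the baseline figure is 108, below the 125 limit; aggregate throughput is 9,480 units, meeting the 8,670 units threshold. But: (f) is engaged — the compliance score is 32 points, less than the 45 points limit. So (b) is unavailable.
Exception (c) is satisfied on its face — the seller is a natural person; the baked goods are shelf-stable; a Cottage Food Declaration is on file. But: (g) is engaged — a current Tier G Certificate is held. (h) does not operate here (the reportable unit count is 9, short of 10), so (g) stands. So (c) is unavailable.
Exception (d) is satisfied on its face — gross monthly sales are $1,130, less than the $1,180 limit; the coverage ratio is 32%, below the 35% limit. But applying paragraphs (i)–(o): (i) applies — a current General Certificate is held. (j) is engaged (a current Class 2 Certificate is held), but is itself disapplied by (k): (k) operates against (j): a current Tier 5 Approval is held. (l) would limit (k) — a current General Approval is held — but (m) sets (l) aside: (m) operates against (l): the baked goods contain meat. (n) applies (a current Standing Declaration is held), but is itself disapplied by (o): (o) operates against (n): some sales are to a restaurant for resale. Exception (d) does not apply.
Every exception is unavailable, so the rule governs.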